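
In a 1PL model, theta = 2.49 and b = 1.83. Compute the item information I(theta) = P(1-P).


P = 1/(1+exp(-(2.49-1.83))) = 0.6593
I = P*(1-P) = 0.6593 * 0.3407
I = 0.2246

0.2246


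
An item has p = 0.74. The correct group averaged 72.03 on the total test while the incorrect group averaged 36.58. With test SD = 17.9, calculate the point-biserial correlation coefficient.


q = 1 - p = 0.26
rpb = ((M1 - M0) / SD) * sqrt(p * q)
rpb = ((72.03 - 36.58) / 17.9) * sqrt(0.74 * 0.26)
rpb = 0.8687

0.8687


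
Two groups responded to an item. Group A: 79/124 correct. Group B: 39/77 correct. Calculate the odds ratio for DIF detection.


Odds_A = 79/45 = 1.7556
Odds_B = 39/38 = 1.0263
OR = Odds_A / Odds_B = 1.7556 / 1.0263
Exactly, OR = (79 * 38) / (45 * 39) = 3002 / 1755
OR = 1.7105

1.7105


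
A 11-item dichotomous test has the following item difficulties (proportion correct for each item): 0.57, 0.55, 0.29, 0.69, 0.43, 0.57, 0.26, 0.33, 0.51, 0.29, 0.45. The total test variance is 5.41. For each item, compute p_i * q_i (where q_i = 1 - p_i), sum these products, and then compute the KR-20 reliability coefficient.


For each item, compute p_i * q_i:
  Item 1: 0.57 * 0.43 = 0.2451
  Item 2: 0.55 * 0.45 = 0.2475
  Item 3: 0.29 * 0.71 = 0.2059
  Item 4: 0.69 * 0.31 = 0.2139
  Item 5: 0.43 * 0.57 = 0.2451
  Item 6: 0.57 * 0.43 = 0.2451
  Item 7: 0.26 * 0.74 = 0.1924
  Item 8: 0.33 * 0.67 = 0.2211
  Item 9: 0.51 * 0.49 = 0.2499
  Item 10: 0.29 * 0.71 = 0.2059
  Item 11: 0.45 * 0.55 = 0.2475
Sum(p_i * q_i) = 0.2451 + 0.2475 + 0.2059 + 0.2139 + 0.2451 + 0.2451 + 0.1924 + 0.2211 + 0.2499 + 0.2059 + 0.2475 = 2.5194
KR-20 = (k/(k-1)) * (1 - Sum(p_i*q_i) / Var_total)
= (11/10) * (1 - 2.5194/5.41)
= 1.1 * 0.5343
KR-20 = 0.5877

0.5877


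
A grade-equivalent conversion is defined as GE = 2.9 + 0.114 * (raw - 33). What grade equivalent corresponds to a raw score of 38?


raw - median = 38 - 33 = 5
slope * diff = 0.114 * 5 = 0.57
GE = 2.9 + 0.57
GE = 3.47

3.47


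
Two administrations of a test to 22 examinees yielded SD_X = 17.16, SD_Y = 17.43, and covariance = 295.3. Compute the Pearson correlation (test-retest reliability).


r = cov(X,Y) / (SD_X * SD_Y)
r = 295.3 / (17.16 * 17.43)
r = 295.3 / 299.0988
r = 0.9873

0.9873


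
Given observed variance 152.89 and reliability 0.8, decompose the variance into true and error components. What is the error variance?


var_true = rxx * var_obs = 0.8 * 152.89 = 122.312
var_error = var_obs - var_true
var_error = 152.89 - 122.312
var_error = 30.578

30.578


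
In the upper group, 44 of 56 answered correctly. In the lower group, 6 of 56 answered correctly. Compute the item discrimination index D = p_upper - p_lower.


p_upper = 44/56 = 0.7857
p_lower = 6/56 = 0.1071
D = 0.7857 - 0.1071 = 0.6786

0.6786


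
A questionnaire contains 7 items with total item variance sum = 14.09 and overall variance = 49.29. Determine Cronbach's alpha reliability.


alpha = (k/(k-1)) * (1 - sum(si^2)/s_total^2)
= (7/6) * (1 - 14.09/49.29)
alpha = 0.8332

0.8332


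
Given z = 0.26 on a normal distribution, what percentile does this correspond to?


CDF(z) = 0.5 * (1 + erf(z/sqrt(2)))
erf(0.1838) = 0.2051
CDF = 0.6026
Percentile rank = 0.6026 * 100 = 60.26

60.26


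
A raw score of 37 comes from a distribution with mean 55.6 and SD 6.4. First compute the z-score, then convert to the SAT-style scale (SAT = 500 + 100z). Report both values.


z = (X - mean) / SD = (37 - 55.6) / 6.4
z = -18.6 / 6.4
z = -2.9062
SAT-scale = SAT = 500 + 100z
Carry z at full precision (z = -18.6 / 6.4) into the conversion:
SAT-scale = 500 + 100 * (-18.6 / 6.4) = 500 + -1860 / 6.4
SAT-scale = 500 + -290.625
SAT-scale = 209.375

209.375


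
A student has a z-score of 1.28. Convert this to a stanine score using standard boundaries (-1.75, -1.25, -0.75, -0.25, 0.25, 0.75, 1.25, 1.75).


Stanine boundaries: [-1.75, -1.25, -0.75, -0.25, 0.25, 0.75, 1.25, 1.75]
z = 1.28
Check each boundary:
  z >= -1.75 -> could be stanine 2
  z >= -1.25 -> could be stanine 3
  z >= -0.75 -> could be stanine 4
  z >= -0.25 -> could be stanine 5
  z >= 0.25 -> could be stanine 6
  z >= 0.75 -> could be stanine 7
  z >= 1.25 -> could be stanine 8
  z < 1.75
Highest qualifying boundary gives stanine = 8

8


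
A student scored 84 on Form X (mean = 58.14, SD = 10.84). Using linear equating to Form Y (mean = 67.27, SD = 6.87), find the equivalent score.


slope = SD_Y / SD_X = 6.87 / 10.84 ~ 0.6338
intercept = mean_Y - slope * mean_X = 67.27 - (6.87 / 10.84) * 58.14 ~ 30.423
Y = slope * X + intercept. To avoid rounding drift from the rounded slope/intercept, evaluate the equivalent form Y = mean_Y + SD_Y * (X - mean_X) / SD_X at full precision:
Y = 67.27 + 6.87 * (84 - 58.14) / 10.84
Y = 67.27 + 6.87 * 25.86 / 10.84
Y = 67.27 + 177.6582 / 10.84
Y = 67.27 + 16.3891
Y = 83.6591

83.6591


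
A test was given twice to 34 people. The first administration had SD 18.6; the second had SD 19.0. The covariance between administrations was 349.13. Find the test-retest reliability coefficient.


r = cov(X,Y) / (SD_X * SD_Y)
r = 349.13 / (18.6 * 19.0)
r = 349.13 / 353.4
r = 0.9879

0.9879


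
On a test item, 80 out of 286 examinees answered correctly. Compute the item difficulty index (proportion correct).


Item difficulty p = number correct / total examinees
p = 80 / 286
p = 0.2797

0.2797


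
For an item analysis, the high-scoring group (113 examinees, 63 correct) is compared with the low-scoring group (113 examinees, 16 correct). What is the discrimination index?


p_upper = 63/113 = 0.5575
p_lower = 16/113 = 0.1416
D = 0.5575 - 0.1416 = 0.4159

0.4159


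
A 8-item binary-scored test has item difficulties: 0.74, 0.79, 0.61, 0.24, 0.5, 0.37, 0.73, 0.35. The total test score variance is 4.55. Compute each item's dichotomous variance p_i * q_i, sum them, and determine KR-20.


For each item, compute p_i * q_i:
  Item 1: 0.74 * 0.26 = 0.1924
  Item 2: 0.79 * 0.21 = 0.1659
  Item 3: 0.61 * 0.39 = 0.2379
  Item 4: 0.24 * 0.76 = 0.1824
  Item 5: 0.5 * 0.5 = 0.25
  Item 6: 0.37 * 0.63 = 0.2331
  Item 7: 0.73 * 0.27 = 0.1971
  Item 8: 0.35 * 0.65 = 0.2275
Sum(p_i * q_i) = 0.1924 + 0.1659 + 0.2379 + 0.1824 + 0.25 + 0.2331 + 0.1971 + 0.2275 = 1.6863
KR-20 = (k/(k-1)) * (1 - Sum(p_i*q_i) / Var_total)
= (8/7) * (1 - 1.6863/4.55)
= 1.1429 * 0.6294
KR-20 = 0.7193

0.7193


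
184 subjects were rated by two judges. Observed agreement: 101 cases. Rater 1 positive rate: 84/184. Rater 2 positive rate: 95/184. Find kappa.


P_o = 101/184 = 0.548913
P_e = (84*95 + 100*89) / 33856 = 0.498582
kappa = (P_o - P_e) / (1 - P_e)
kappa = (0.548913 - 0.498582) / (1 - 0.498582)
kappa = 0.1004

0.1004


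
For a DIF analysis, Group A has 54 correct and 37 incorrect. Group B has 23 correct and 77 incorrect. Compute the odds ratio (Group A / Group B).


Odds_A = 54/37 = 1.4595
Odds_B = 23/77 = 0.2987
OR = Odds_A / Odds_B = 1.4595 / 0.2987
Exactly, OR = (54 * 77) / (37 * 23) = 4158 / 851
OR = 4.886

4.886


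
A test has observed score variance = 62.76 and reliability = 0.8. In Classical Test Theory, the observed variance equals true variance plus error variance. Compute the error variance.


var_true = rxx * var_obs = 0.8 * 62.76 = 50.208
var_error = var_obs - var_true
var_error = 62.76 - 50.208
var_error = 12.552

12.552


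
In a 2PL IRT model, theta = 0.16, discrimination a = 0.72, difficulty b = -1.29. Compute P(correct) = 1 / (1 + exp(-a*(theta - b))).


a*(theta - b) = 0.72 * (0.16 - -1.29) = 1.044
exp(-1.044) = 0.352
P = 1 / (1 + 0.352)
P = 0.7396

0.7396


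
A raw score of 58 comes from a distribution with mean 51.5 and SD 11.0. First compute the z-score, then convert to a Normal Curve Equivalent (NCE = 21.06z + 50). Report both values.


z = (X - mean) / SD = (58 - 51.5) / 11.0
z = 6.5 / 11.0
z = 0.5909
NCE = NCE = 21.06z + 50
Carry z at full precision (z = 6.5 / 11.0) into the conversion:
NCE = 21.06 * (6.5 / 11.0) + 50 = 136.89 / 11.0 + 50
NCE = 12.4445 + 50
NCE = 62.4445

62.4445


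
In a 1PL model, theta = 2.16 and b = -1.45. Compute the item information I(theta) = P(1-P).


P = 1/(1+exp(-(2.16--1.45))) = 0.9737
I = P*(1-P) = 0.9737 * 0.0263
I = 0.0256

0.0256


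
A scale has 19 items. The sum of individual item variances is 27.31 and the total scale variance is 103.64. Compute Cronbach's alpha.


alpha = (k/(k-1)) * (1 - sum(si^2)/s_total^2)
= (19/18) * (1 - 27.31/103.64)
alpha = 0.7774

0.7774


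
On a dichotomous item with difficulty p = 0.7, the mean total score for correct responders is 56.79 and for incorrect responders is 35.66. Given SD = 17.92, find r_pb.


q = 1 - p = 0.3
rpb = ((M1 - M0) / SD) * sqrt(p * q)
rpb = ((56.79 - 35.66) / 17.92) * sqrt(0.7 * 0.3)
rpb = 0.5403

0.5403


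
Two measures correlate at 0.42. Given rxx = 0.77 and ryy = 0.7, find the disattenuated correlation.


r_corrected = rxy / sqrt(rxx * ryy)
= 0.42 / sqrt(0.77 * 0.7)
= 0.42 / sqrt(0.539)
= 0.42 / 0.734166
r_corrected = 0.5721

0.5721


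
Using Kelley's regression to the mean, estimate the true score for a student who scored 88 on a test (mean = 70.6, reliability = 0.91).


T_est = rxx * X + (1 - rxx) * mean
T_est = 0.91 * 88 + 0.09 * 70.6
T_est = 80.08 + 6.354
T_est = 86.434

86.434


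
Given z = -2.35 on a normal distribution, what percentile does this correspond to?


CDF(z) = 0.5 * (1 + erf(z/sqrt(2)))
erf(-1.6617) = -0.9812
CDF = 0.0094
Percentile rank = 0.0094 * 100 = 0.94

0.94


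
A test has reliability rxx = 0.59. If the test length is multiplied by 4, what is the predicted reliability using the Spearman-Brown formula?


r_new = (n * rxx) / (1 + (n-1) * rxx)
r_new = (4 * 0.59) / (1 + 3 * 0.59)
r_new = 2.36 / 2.77
r_new = 0.852

0.852


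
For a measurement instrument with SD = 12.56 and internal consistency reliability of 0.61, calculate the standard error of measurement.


SEM = SD * sqrt(1 - rxx)
SEM = 12.56 * sqrt(1 - 0.61)
SEM = 12.56 * sqrt(0.39) = 12.56 * 0.6245
SEM = 7.8437

7.8437


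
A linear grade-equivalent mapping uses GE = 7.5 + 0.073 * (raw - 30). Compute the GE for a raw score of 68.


raw - median = 68 - 30 = 38
slope * diff = 0.073 * 38 = 2.774
GE = 7.5 + 2.774
GE = 10.274

10.274


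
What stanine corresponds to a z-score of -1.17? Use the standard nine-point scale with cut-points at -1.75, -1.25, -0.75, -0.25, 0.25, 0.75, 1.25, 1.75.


Stanine boundaries: [-1.75, -1.25, -0.75, -0.25, 0.25, 0.75, 1.25, 1.75]
z = -1.17
Check each boundary:
  z >= -1.75 -> could be stanine 2
  z >= -1.25 -> could be stanine 3
  z < -0.75
  z < -0.25
  z < 0.25
  z < 0.75
  z < 1.25
  z < 1.75
Highest qualifying boundary gives stanine = 3

3


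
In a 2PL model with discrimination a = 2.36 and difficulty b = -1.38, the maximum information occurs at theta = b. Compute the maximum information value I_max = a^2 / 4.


For 2PL, max info at theta = b = -1.38
I_max = a^2 / 4 = 2.36^2 / 4
= 5.5696 / 4
I_max = 1.3924

1.3924


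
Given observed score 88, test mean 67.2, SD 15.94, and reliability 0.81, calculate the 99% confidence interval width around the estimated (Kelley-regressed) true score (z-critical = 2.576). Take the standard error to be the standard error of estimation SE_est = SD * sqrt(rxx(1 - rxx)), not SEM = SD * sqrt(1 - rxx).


True score estimate = 0.81*88 + 0.19*67.2 = 84.048
SE_est = SD * sqrt(rxx * (1 - rxx)) = 15.94 * sqrt(0.81 * 0.19) = 15.94 * sqrt(0.1539) = 6.253276
CI = T_est +/- z * SE_est, so width = 2 * z * SE_est = 2 * 2.576 * 6.253276
Width = 32.2169

32.2169


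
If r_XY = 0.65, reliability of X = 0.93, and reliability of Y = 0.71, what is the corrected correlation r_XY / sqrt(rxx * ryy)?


r_corrected = rxy / sqrt(rxx * ryy)
= 0.65 / sqrt(0.93 * 0.71)
= 0.65 / sqrt(0.6603)
= 0.65 / 0.812588
r_corrected = 0.7999

0.7999


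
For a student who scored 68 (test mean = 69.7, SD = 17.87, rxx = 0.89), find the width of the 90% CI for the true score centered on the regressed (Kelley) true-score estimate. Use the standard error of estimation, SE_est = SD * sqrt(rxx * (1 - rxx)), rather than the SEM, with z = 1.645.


True score estimate = 0.89*68 + 0.11*69.7 = 68.187
SE_est = SD * sqrt(rxx * (1 - rxx)) = 17.87 * sqrt(0.89 * 0.11) = 17.87 * sqrt(0.0979) = 5.59134
CI = T_est +/- z * SE_est, so width = 2 * z * SE_est = 2 * 1.645 * 5.59134
Width = 18.3955

18.3955


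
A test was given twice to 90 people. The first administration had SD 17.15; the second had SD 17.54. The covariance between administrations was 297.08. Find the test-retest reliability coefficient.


r = cov(X,Y) / (SD_X * SD_Y)
r = 297.08 / (17.15 * 17.54)
r = 297.08 / 300.811
r = 0.9876

0.9876


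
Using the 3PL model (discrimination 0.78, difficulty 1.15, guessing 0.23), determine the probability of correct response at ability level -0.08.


logit = 0.78*(-0.08 - 1.15) = -0.9594
P* = 1/(1 + exp(--0.9594)) = 0.277
P = 0.23 + (1 - 0.23) * 0.277
P = 0.4433

0.4433


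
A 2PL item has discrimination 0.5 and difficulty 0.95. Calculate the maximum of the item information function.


For 2PL, max info at theta = b = 0.95
I_max = a^2 / 4 = 0.5^2 / 4
= 0.25 / 4
I_max = 0.0625

0.0625


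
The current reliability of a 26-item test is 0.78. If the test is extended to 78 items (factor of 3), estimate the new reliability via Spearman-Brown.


r_new = (n * rxx) / (1 + (n-1) * rxx)
r_new = (3 * 0.78) / (1 + 2 * 0.78)
r_new = 2.34 / 2.56
r_new = 0.9141

0.9141


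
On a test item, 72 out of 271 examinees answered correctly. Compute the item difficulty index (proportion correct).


Item difficulty p = number correct / total examinees
p = 72 / 271
p = 0.2657

0.2657


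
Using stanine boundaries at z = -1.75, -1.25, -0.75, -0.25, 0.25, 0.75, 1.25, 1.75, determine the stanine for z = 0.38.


Stanine boundaries: [-1.75, -1.25, -0.75, -0.25, 0.25, 0.75, 1.25, 1.75]
z = 0.38
Check each boundary:
  z >= -1.75 -> could be stanine 2
  z >= -1.25 -> could be stanine 3
  z >= -0.75 -> could be stanine 4
  z >= -0.25 -> could be stanine 5
  z >= 0.25 -> could be stanine 6
  z < 0.75
  z < 1.25
  z < 1.75
Highest qualifying boundary gives stanine = 6

6


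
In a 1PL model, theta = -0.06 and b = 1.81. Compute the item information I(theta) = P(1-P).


P = 1/(1+exp(-(-0.06-1.81))) = 0.1335
I = P*(1-P) = 0.1335 * 0.8665
I = 0.1157

0.1157


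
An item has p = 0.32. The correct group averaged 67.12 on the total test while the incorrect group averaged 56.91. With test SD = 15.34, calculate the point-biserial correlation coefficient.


q = 1 - p = 0.68
rpb = ((M1 - M0) / SD) * sqrt(p * q)
rpb = ((67.12 - 56.91) / 15.34) * sqrt(0.32 * 0.68)
rpb = 0.3105

0.3105


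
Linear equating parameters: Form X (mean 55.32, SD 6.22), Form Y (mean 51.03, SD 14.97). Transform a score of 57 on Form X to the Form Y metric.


slope = SD_Y / SD_X = 14.97 / 6.22 ~ 2.4068
intercept = mean_Y - slope * mean_X = 51.03 - (14.97 / 6.22) * 55.32 ~ -82.1115
Y = slope * X + intercept. To avoid rounding drift from the rounded slope/intercept, evaluate the equivalent form Y = mean_Y + SD_Y * (X - mean_X) / SD_X at full precision:
Y = 51.03 + 14.97 * (57 - 55.32) / 6.22
Y = 51.03 + 14.97 * 1.68 / 6.22
Y = 51.03 + 25.1496 / 6.22
Y = 51.03 + 4.0433
Y = 55.0733

55.0733


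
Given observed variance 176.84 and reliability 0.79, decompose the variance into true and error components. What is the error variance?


var_true = rxx * var_obs = 0.79 * 176.84 = 139.7036
var_error = var_obs - var_true
var_error = 176.84 - 139.7036
var_error = 37.1364

37.1364


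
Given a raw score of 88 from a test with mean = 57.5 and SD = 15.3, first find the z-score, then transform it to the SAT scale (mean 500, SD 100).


z = (X - mean) / SD = (88 - 57.5) / 15.3
z = 30.5 / 15.3
z = 1.9935
SAT-scale = SAT = 500 + 100z
Carry z at full precision (z = 30.5 / 15.3) into the conversion:
SAT-scale = 500 + 100 * (30.5 / 15.3) = 500 + 3050 / 15.3
SAT-scale = 500 + 199.3464
SAT-scale = 699.3464

699.3464


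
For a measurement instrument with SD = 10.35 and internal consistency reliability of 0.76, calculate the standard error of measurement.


SEM = SD * sqrt(1 - rxx)
SEM = 10.35 * sqrt(1 - 0.76)
SEM = 10.35 * sqrt(0.24) = 10.35 * 0.489898
SEM = 5.0704

5.0704


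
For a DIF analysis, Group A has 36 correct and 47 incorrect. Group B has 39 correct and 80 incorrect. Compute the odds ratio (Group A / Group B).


Odds_A = 36/47 = 0.766
Odds_B = 39/80 = 0.4875
OR = Odds_A / Odds_B = 0.766 / 0.4875
Exactly, OR = (36 * 80) / (47 * 39) = 2880 / 1833
OR = 1.5712

1.5712


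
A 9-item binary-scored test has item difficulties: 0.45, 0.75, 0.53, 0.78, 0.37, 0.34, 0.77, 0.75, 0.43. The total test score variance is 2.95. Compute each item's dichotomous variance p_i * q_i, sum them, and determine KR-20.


For each item, compute p_i * q_i:
  Item 1: 0.45 * 0.55 = 0.2475
  Item 2: 0.75 * 0.25 = 0.1875
  Item 3: 0.53 * 0.47 = 0.2491
  Item 4: 0.78 * 0.22 = 0.1716
  Item 5: 0.37 * 0.63 = 0.2331
  Item 6: 0.34 * 0.66 = 0.2244
  Item 7: 0.77 * 0.23 = 0.1771
  Item 8: 0.75 * 0.25 = 0.1875
  Item 9: 0.43 * 0.57 = 0.2451
Sum(p_i * q_i) = 0.2475 + 0.1875 + 0.2491 + 0.1716 + 0.2331 + 0.2244 + 0.1771 + 0.1875 + 0.2451 = 1.9229
KR-20 = (k/(k-1)) * (1 - Sum(p_i*q_i) / Var_total)
= (9/8) * (1 - 1.9229/2.95)
= 1.125 * 0.3482
KR-20 = 0.3917

0.3917


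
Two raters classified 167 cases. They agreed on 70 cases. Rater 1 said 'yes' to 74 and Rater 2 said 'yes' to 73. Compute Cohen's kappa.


P_o = 70/167 = 0.419162
P_e = (74*73 + 93*94) / 27889 = 0.507153
kappa = (P_o - P_e) / (1 - P_e)
kappa = (0.419162 - 0.507153) / (1 - 0.507153)
kappa = -0.1785

-0.1785


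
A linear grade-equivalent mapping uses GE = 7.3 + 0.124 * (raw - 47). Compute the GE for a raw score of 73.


raw - median = 73 - 47 = 26
slope * diff = 0.124 * 26 = 3.224
GE = 7.3 + 3.224
GE = 10.524

10.524


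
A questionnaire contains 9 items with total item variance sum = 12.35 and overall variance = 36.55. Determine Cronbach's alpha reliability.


alpha = (k/(k-1)) * (1 - sum(si^2)/s_total^2)
= (9/8) * (1 - 12.35/36.55)
alpha = 0.7449

0.7449


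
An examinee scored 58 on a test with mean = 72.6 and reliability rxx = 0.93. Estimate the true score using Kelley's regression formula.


T_est = rxx * X + (1 - rxx) * mean
T_est = 0.93 * 58 + 0.07 * 72.6
T_est = 53.94 + 5.082
T_est = 59.022

59.022


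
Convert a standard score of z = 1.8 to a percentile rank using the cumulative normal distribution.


CDF(z) = 0.5 * (1 + erf(z/sqrt(2)))
erf(1.2728) = 0.9281
CDF = 0.9641
Percentile rank = 0.9641 * 100 = 96.41

96.41


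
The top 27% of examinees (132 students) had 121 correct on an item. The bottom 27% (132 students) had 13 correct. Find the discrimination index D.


p_upper = 121/132 = 0.9167
p_lower = 13/132 = 0.0985
D = 0.9167 - 0.0985 = 0.8182

0.8182


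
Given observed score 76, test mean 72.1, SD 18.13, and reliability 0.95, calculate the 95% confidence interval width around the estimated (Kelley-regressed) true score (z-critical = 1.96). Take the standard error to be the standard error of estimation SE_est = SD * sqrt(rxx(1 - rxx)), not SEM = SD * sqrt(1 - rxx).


True score estimate = 0.95*76 + 0.05*72.1 = 75.805
SE_est = SD * sqrt(rxx * (1 - rxx)) = 18.13 * sqrt(0.95 * 0.05) = 18.13 * sqrt(0.0475) = 3.951342
CI = T_est +/- z * SE_est, so width = 2 * z * SE_est = 2 * 1.96 * 3.951342
Width = 15.4893

15.4893


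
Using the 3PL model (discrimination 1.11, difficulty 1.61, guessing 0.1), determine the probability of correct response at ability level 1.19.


logit = 1.11*(1.19 - 1.61) = -0.4662
P* = 1/(1 + exp(--0.4662)) = 0.3855
P = 0.1 + (1 - 0.1) * 0.3855
P = 0.447

0.447


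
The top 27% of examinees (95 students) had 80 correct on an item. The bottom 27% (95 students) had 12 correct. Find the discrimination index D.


p_upper = 80/95 = 0.8421
p_lower = 12/95 = 0.1263
D = 0.8421 - 0.1263 = 0.7158

0.7158


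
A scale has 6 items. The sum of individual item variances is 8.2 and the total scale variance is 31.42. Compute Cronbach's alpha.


alpha = (k/(k-1)) * (1 - sum(si^2)/s_total^2)
= (6/5) * (1 - 8.2/31.42)
alpha = 0.8868

0.8868


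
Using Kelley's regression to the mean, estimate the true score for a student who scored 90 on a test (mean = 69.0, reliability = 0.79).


T_est = rxx * X + (1 - rxx) * mean
T_est = 0.79 * 90 + 0.21 * 69.0
T_est = 71.1 + 14.49
T_est = 85.59

85.59


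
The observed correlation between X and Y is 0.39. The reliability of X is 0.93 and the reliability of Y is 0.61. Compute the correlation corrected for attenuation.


r_corrected = rxy / sqrt(rxx * ryy)
= 0.39 / sqrt(0.93 * 0.61)
= 0.39 / sqrt(0.5673)
= 0.39 / 0.753193
r_corrected = 0.5178

0.5178


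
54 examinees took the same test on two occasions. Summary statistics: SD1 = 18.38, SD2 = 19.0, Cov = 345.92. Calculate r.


r = cov(X,Y) / (SD_X * SD_Y)
r = 345.92 / (18.38 * 19.0)
r = 345.92 / 349.22
r = 0.9906

0.9906


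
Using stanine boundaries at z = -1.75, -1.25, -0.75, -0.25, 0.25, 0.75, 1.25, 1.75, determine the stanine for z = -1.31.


Stanine boundaries: [-1.75, -1.25, -0.75, -0.25, 0.25, 0.75, 1.25, 1.75]
z = -1.31
Check each boundary:
  z >= -1.75 -> could be stanine 2
  z < -1.25
  z < -0.75
  z < -0.25
  z < 0.25
  z < 0.75
  z < 1.25
  z < 1.75
Highest qualifying boundary gives stanine = 2

2


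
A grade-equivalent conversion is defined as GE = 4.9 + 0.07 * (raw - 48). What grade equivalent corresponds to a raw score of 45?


raw - median = 45 - 48 = -3
slope * diff = 0.07 * -3 = -0.21
GE = 4.9 + -0.21
GE = 4.69

4.69


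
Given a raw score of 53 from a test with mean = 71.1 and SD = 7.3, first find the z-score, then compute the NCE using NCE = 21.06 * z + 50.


z = (X - mean) / SD = (53 - 71.1) / 7.3
z = -18.1 / 7.3
z = -2.4795
NCE = NCE = 21.06z + 50
Carry z at full precision (z = -18.1 / 7.3) into the conversion:
NCE = 21.06 * (-18.1 / 7.3) + 50 = -381.186 / 7.3 + 50
NCE = -52.2173 + 50
NCE = -2.2173

-2.2173


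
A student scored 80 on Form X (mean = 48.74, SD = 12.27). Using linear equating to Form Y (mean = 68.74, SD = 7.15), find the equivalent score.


slope = SD_Y / SD_X = 7.15 / 12.27 ~ 0.5827
intercept = mean_Y - slope * mean_X = 68.74 - (7.15 / 12.27) * 48.74 ~ 40.3381
Y = slope * X + intercept. To avoid rounding drift from the rounded slope/intercept, evaluate the equivalent form Y = mean_Y + SD_Y * (X - mean_X) / SD_X at full precision:
Y = 68.74 + 7.15 * (80 - 48.74) / 12.27
Y = 68.74 + 7.15 * 31.26 / 12.27
Y = 68.74 + 223.509 / 12.27
Y = 68.74 + 18.2159
Y = 86.9559

86.9559


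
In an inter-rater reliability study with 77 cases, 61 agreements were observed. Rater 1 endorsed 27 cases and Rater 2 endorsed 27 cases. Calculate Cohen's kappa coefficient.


P_o = 61/77 = 0.792208
P_e = (27*27 + 50*50) / 5929 = 0.544611
kappa = (P_o - P_e) / (1 - P_e)
kappa = (0.792208 - 0.544611) / (1 - 0.544611)
kappa = 0.5437

0.5437


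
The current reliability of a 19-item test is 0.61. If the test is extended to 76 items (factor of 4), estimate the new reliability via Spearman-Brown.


r_new = (n * rxx) / (1 + (n-1) * rxx)
r_new = (4 * 0.61) / (1 + 3 * 0.61)
r_new = 2.44 / 2.83
r_new = 0.8622

0.8622


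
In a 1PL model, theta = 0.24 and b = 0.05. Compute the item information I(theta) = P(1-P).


P = 1/(1+exp(-(0.24-0.05))) = 0.5474
I = P*(1-P) = 0.5474 * 0.4526
I = 0.2478

0.2478


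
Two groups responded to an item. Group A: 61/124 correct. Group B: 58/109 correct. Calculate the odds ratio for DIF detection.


Odds_A = 61/63 = 0.9683
Odds_B = 58/51 = 1.1373
OR = Odds_A / Odds_B = 0.9683 / 1.1373
Exactly, OR = (61 * 51) / (63 * 58) = 3111 / 3654
OR = 0.8514

0.8514


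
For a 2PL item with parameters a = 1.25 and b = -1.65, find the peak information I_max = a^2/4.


For 2PL, max info at theta = b = -1.65
I_max = a^2 / 4 = 1.25^2 / 4
= 1.5625 / 4
I_max = 0.3906

0.3906


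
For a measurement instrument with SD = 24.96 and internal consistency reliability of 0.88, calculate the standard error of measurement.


SEM = SD * sqrt(1 - rxx)
SEM = 24.96 * sqrt(1 - 0.88)
SEM = 24.96 * sqrt(0.12) = 24.96 * 0.34641
SEM = 8.6464

8.6464


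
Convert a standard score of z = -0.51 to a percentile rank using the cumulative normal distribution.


CDF(z) = 0.5 * (1 + erf(z/sqrt(2)))
erf(-0.3606) = -0.3899
CDF = 0.305
Percentile rank = 0.305 * 100 = 30.5

30.5


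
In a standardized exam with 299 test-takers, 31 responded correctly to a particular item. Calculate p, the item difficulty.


Item difficulty p = number correct / total examinees
p = 31 / 299
p = 0.1037

0.1037


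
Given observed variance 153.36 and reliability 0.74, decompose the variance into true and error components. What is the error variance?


var_true = rxx * var_obs = 0.74 * 153.36 = 113.4864
var_error = var_obs - var_true
var_error = 153.36 - 113.4864
var_error = 39.8736

39.8736


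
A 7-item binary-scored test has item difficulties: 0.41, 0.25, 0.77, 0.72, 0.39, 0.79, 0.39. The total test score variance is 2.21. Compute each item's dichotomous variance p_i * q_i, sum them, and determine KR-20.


For each item, compute p_i * q_i:
  Item 1: 0.41 * 0.59 = 0.2419
  Item 2: 0.25 * 0.75 = 0.1875
  Item 3: 0.77 * 0.23 = 0.1771
  Item 4: 0.72 * 0.28 = 0.2016
  Item 5: 0.39 * 0.61 = 0.2379
  Item 6: 0.79 * 0.21 = 0.1659
  Item 7: 0.39 * 0.61 = 0.2379
Sum(p_i * q_i) = 0.2419 + 0.1875 + 0.1771 + 0.2016 + 0.2379 + 0.1659 + 0.2379 = 1.4498
KR-20 = (k/(k-1)) * (1 - Sum(p_i*q_i) / Var_total)
= (7/6) * (1 - 1.4498/2.21)
= 1.1667 * 0.344
KR-20 = 0.4013

0.4013


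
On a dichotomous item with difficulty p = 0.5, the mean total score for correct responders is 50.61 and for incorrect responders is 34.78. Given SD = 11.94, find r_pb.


q = 1 - p = 0.5
rpb = ((M1 - M0) / SD) * sqrt(p * q)
rpb = ((50.61 - 34.78) / 11.94) * sqrt(0.5 * 0.5)
rpb = 0.6629

0.6629


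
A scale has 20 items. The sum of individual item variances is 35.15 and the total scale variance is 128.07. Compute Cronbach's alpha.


alpha = (k/(k-1)) * (1 - sum(si^2)/s_total^2)
= (20/19) * (1 - 35.15/128.07)
alpha = 0.7637

0.7637


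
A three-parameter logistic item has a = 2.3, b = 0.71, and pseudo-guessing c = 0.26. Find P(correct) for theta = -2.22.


logit = 2.3*(-2.22 - 0.71) = -6.739
P* = 1/(1 + exp(--6.739)) = 0.0012
P = 0.26 + (1 - 0.26) * 0.0012
P = 0.2609

0.2609


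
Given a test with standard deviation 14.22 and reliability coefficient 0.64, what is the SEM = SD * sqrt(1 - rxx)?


SEM = SD * sqrt(1 - rxx)
SEM = 14.22 * sqrt(1 - 0.64)
SEM = 14.22 * sqrt(0.36) = 14.22 * 0.6
SEM = 8.532

8.532


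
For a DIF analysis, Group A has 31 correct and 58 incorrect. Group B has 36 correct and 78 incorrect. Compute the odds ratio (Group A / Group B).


Odds_A = 31/58 = 0.5345
Odds_B = 36/78 = 0.4615
OR = Odds_A / Odds_B = 0.5345 / 0.4615
Exactly, OR = (31 * 78) / (58 * 36) = 2418 / 2088
OR = 1.158

1.158


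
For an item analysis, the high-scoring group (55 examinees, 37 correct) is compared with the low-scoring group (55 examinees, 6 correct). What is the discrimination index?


p_upper = 37/55 = 0.6727
p_lower = 6/55 = 0.1091
D = 0.6727 - 0.1091 = 0.5636

0.5636


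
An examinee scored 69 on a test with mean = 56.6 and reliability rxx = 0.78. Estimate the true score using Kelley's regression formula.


T_est = rxx * X + (1 - rxx) * mean
T_est = 0.78 * 69 + 0.22 * 56.6
T_est = 53.82 + 12.452
T_est = 66.272

66.272


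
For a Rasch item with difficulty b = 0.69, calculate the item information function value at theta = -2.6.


P = 1/(1+exp(-(-2.6-0.69))) = 0.0359
I = P*(1-P) = 0.0359 * 0.9641
I = 0.0346

0.0346


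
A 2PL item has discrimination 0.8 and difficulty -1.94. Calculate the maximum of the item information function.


For 2PL, max info at theta = b = -1.94
I_max = a^2 / 4 = 0.8^2 / 4
= 0.64 / 4
I_max = 0.16

0.16


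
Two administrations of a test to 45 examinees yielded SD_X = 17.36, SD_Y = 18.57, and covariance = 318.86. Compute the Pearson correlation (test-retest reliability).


r = cov(X,Y) / (SD_X * SD_Y)
r = 318.86 / (17.36 * 18.57)
r = 318.86 / 322.3752
r = 0.9891

0.9891


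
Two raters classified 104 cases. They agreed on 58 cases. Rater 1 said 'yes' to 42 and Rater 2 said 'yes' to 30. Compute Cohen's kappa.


P_o = 58/104 = 0.557692
P_e = (42*30 + 62*74) / 10816 = 0.54068
kappa = (P_o - P_e) / (1 - P_e)
kappa = (0.557692 - 0.54068) / (1 - 0.54068)
kappa = 0.037

0.037


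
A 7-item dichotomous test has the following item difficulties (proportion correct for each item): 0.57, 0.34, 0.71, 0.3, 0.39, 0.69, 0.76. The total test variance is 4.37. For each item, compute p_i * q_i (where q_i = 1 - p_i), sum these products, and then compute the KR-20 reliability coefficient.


For each item, compute p_i * q_i:
  Item 1: 0.57 * 0.43 = 0.2451
  Item 2: 0.34 * 0.66 = 0.2244
  Item 3: 0.71 * 0.29 = 0.2059
  Item 4: 0.3 * 0.7 = 0.21
  Item 5: 0.39 * 0.61 = 0.2379
  Item 6: 0.69 * 0.31 = 0.2139
  Item 7: 0.76 * 0.24 = 0.1824
Sum(p_i * q_i) = 0.2451 + 0.2244 + 0.2059 + 0.21 + 0.2379 + 0.2139 + 0.1824 = 1.5196
KR-20 = (k/(k-1)) * (1 - Sum(p_i*q_i) / Var_total)
= (7/6) * (1 - 1.5196/4.37)
= 1.1667 * 0.6523
KR-20 = 0.761

0.761


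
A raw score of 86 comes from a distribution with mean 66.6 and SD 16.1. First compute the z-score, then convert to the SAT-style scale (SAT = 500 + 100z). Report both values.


z = (X - mean) / SD = (86 - 66.6) / 16.1
z = 19.4 / 16.1
z = 1.205
SAT-scale = SAT = 500 + 100z
Carry z at full precision (z = 19.4 / 16.1) into the conversion:
SAT-scale = 500 + 100 * (19.4 / 16.1) = 500 + 1940 / 16.1
SAT-scale = 500 + 120.4969
SAT-scale = 620.4969

620.4969


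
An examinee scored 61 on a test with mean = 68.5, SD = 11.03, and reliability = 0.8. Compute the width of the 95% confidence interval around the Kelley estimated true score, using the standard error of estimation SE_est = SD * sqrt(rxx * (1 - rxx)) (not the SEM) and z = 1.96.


True score estimate = 0.8*61 + 0.2*68.5 = 62.5
SE_est = SD * sqrt(rxx * (1 - rxx)) = 11.03 * sqrt(0.8 * 0.2) = 11.03 * sqrt(0.16) = 4.412
CI = T_est +/- z * SE_est, so width = 2 * z * SE_est = 2 * 1.96 * 4.412
Width = 17.295

17.295


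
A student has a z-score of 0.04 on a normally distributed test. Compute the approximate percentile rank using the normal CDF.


CDF(z) = 0.5 * (1 + erf(z/sqrt(2)))
erf(0.0283) = 0.0319
CDF = 0.516
Percentile rank = 0.516 * 100 = 51.6

51.6


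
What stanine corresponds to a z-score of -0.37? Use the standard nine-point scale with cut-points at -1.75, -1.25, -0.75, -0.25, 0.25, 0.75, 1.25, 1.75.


Stanine boundaries: [-1.75, -1.25, -0.75, -0.25, 0.25, 0.75, 1.25, 1.75]
z = -0.37
Check each boundary:
  z >= -1.75 -> could be stanine 2
  z >= -1.25 -> could be stanine 3
  z >= -0.75 -> could be stanine 4
  z < -0.25
  z < 0.25
  z < 0.75
  z < 1.25
  z < 1.75
Highest qualifying boundary gives stanine = 4

4


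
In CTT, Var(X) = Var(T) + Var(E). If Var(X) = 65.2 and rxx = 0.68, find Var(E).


var_true = rxx * var_obs = 0.68 * 65.2 = 44.336
var_error = var_obs - var_true
var_error = 65.2 - 44.336
var_error = 20.864

20.864


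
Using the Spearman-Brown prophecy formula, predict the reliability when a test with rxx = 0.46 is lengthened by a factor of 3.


r_new = (n * rxx) / (1 + (n-1) * rxx)
r_new = (3 * 0.46) / (1 + 2 * 0.46)
r_new = 1.38 / 1.92
r_new = 0.7188

0.7188


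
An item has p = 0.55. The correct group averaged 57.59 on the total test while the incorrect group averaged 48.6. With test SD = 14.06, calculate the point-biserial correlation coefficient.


q = 1 - p = 0.45
rpb = ((M1 - M0) / SD) * sqrt(p * q)
rpb = ((57.59 - 48.6) / 14.06) * sqrt(0.55 * 0.45)
rpb = 0.3181

0.3181


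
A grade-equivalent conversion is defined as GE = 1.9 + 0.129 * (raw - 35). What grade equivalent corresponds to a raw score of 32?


raw - median = 32 - 35 = -3
slope * diff = 0.129 * -3 = -0.387
GE = 1.9 + -0.387
GE = 1.513

1.513


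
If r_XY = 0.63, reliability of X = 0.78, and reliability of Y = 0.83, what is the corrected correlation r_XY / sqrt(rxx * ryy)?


r_corrected = rxy / sqrt(rxx * ryy)
= 0.63 / sqrt(0.78 * 0.83)
= 0.63 / sqrt(0.6474)
= 0.63 / 0.804612
r_corrected = 0.783

0.783


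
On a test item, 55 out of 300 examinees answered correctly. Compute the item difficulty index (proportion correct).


Item difficulty p = number correct / total examinees
p = 55 / 300
p = 0.1833

0.1833


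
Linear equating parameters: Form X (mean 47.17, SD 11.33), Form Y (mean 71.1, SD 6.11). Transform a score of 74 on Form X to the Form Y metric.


slope = SD_Y / SD_X = 6.11 / 11.33 ~ 0.5393
intercept = mean_Y - slope * mean_X = 71.1 - (6.11 / 11.33) * 47.17 ~ 45.6623
Y = slope * X + intercept. To avoid rounding drift from the rounded slope/intercept, evaluate the equivalent form Y = mean_Y + SD_Y * (X - mean_X) / SD_X at full precision:
Y = 71.1 + 6.11 * (74 - 47.17) / 11.33
Y = 71.1 + 6.11 * 26.83 / 11.33
Y = 71.1 + 163.9313 / 11.33
Y = 71.1 + 14.4688
Y = 85.5688

85.5688


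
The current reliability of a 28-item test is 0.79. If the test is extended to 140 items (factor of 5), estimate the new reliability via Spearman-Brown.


r_new = (n * rxx) / (1 + (n-1) * rxx)
r_new = (5 * 0.79) / (1 + 4 * 0.79)
r_new = 3.95 / 4.16
r_new = 0.9495

0.9495


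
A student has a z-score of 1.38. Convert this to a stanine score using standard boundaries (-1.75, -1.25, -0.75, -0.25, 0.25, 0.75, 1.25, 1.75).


Stanine boundaries: [-1.75, -1.25, -0.75, -0.25, 0.25, 0.75, 1.25, 1.75]
z = 1.38
Check each boundary:
  z >= -1.75 -> could be stanine 2
  z >= -1.25 -> could be stanine 3
  z >= -0.75 -> could be stanine 4
  z >= -0.25 -> could be stanine 5
  z >= 0.25 -> could be stanine 6
  z >= 0.75 -> could be stanine 7
  z >= 1.25 -> could be stanine 8
  z < 1.75
Highest qualifying boundary gives stanine = 8

8


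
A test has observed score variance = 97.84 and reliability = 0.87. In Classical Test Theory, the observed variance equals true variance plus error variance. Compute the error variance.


var_true = rxx * var_obs = 0.87 * 97.84 = 85.1208
var_error = var_obs - var_true
var_error = 97.84 - 85.1208
var_error = 12.7192

12.7192


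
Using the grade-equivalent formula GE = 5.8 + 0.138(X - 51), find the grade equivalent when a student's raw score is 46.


raw - median = 46 - 51 = -5
slope * diff = 0.138 * -5 = -0.69
GE = 5.8 + -0.69
GE = 5.11

5.11


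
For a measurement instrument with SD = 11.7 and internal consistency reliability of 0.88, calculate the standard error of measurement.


SEM = SD * sqrt(1 - rxx)
SEM = 11.7 * sqrt(1 - 0.88)
SEM = 11.7 * sqrt(0.12) = 11.7 * 0.34641
SEM = 4.053

4.053


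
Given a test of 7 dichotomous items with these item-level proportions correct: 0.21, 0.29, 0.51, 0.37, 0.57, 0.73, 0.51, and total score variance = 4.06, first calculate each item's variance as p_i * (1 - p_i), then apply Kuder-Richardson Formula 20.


For each item, compute p_i * q_i:
  Item 1: 0.21 * 0.79 = 0.1659
  Item 2: 0.29 * 0.71 = 0.2059
  Item 3: 0.51 * 0.49 = 0.2499
  Item 4: 0.37 * 0.63 = 0.2331
  Item 5: 0.57 * 0.43 = 0.2451
  Item 6: 0.73 * 0.27 = 0.1971
  Item 7: 0.51 * 0.49 = 0.2499
Sum(p_i * q_i) = 0.1659 + 0.2059 + 0.2499 + 0.2331 + 0.2451 + 0.1971 + 0.2499 = 1.5469
KR-20 = (k/(k-1)) * (1 - Sum(p_i*q_i) / Var_total)
= (7/6) * (1 - 1.5469/4.06)
= 1.1667 * 0.619
KR-20 = 0.7222

0.7222


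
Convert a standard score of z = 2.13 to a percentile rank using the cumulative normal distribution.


CDF(z) = 0.5 * (1 + erf(z/sqrt(2)))
erf(1.5061) = 0.9668
CDF = 0.9834
Percentile rank = 0.9834 * 100 = 98.34

98.34


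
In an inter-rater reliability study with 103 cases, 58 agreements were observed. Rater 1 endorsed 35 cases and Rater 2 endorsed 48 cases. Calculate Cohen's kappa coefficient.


P_o = 58/103 = 0.563107
P_e = (35*48 + 68*55) / 10609 = 0.510887
kappa = (P_o - P_e) / (1 - P_e)
kappa = (0.563107 - 0.510887) / (1 - 0.510887)
kappa = 0.1068

0.1068


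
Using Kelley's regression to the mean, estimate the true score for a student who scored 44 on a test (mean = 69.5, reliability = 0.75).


T_est = rxx * X + (1 - rxx) * mean
T_est = 0.75 * 44 + 0.25 * 69.5
T_est = 33.0 + 17.375
T_est = 50.375

50.375


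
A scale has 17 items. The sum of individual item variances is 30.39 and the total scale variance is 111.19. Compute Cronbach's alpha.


alpha = (k/(k-1)) * (1 - sum(si^2)/s_total^2)
= (17/16) * (1 - 30.39/111.19)
alpha = 0.7721

0.7721


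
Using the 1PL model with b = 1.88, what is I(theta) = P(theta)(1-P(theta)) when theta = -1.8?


P = 1/(1+exp(-(-1.8-1.88))) = 0.0246
I = P*(1-P) = 0.0246 * 0.9754
I = 0.024

0.024


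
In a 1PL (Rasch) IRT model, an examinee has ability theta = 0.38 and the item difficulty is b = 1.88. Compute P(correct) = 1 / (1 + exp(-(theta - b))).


theta - b = 0.38 - 1.88 = -1.5
exp(-(theta - b)) = exp(1.5) = 4.4817
P = 1 / (1 + 4.4817)
P = 0.1824

0.1824


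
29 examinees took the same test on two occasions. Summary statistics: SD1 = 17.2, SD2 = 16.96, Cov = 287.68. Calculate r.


r = cov(X,Y) / (SD_X * SD_Y)
r = 287.68 / (17.2 * 16.96)
r = 287.68 / 291.712
r = 0.9862

0.9862


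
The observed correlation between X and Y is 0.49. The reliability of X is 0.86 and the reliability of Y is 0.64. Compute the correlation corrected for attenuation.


r_corrected = rxy / sqrt(rxx * ryy)
= 0.49 / sqrt(0.86 * 0.64)
= 0.49 / sqrt(0.5504)
= 0.49 / 0.741889
r_corrected = 0.6605

0.6605


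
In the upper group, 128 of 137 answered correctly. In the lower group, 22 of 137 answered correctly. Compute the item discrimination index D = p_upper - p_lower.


p_upper = 128/137 = 0.9343
p_lower = 22/137 = 0.1606
D = 0.9343 - 0.1606 = 0.7737

0.7737


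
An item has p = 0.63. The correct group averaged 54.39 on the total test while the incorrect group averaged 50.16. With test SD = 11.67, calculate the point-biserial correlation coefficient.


q = 1 - p = 0.37
rpb = ((M1 - M0) / SD) * sqrt(p * q)
rpb = ((54.39 - 50.16) / 11.67) * sqrt(0.63 * 0.37)
rpb = 0.175

0.175


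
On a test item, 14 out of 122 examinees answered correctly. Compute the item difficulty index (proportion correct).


Item difficulty p = number correct / total examinees
p = 14 / 122
p = 0.1148

0.1148


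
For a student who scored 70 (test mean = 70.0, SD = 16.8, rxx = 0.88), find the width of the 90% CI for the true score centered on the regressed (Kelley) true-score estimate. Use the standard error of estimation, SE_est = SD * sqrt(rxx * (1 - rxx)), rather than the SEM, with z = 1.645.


True score estimate = 0.88*70 + 0.12*70.0 = 70.0
SE_est = SD * sqrt(rxx * (1 - rxx)) = 16.8 * sqrt(0.88 * 0.12) = 16.8 * sqrt(0.1056) = 5.459354
CI = T_est +/- z * SE_est, so width = 2 * z * SE_est = 2 * 1.645 * 5.459354
Width = 17.9613

17.9613


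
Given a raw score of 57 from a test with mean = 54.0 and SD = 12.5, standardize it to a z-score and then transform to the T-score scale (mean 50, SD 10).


z = (X - mean) / SD = (57 - 54.0) / 12.5
z = 3.0 / 12.5
z = 0.24
T-score = T = 50 + 10z
Carry z at full precision (z = 3.0 / 12.5) into the conversion:
T-score = 50 + 10 * (3.0 / 12.5) = 50 + 30 / 12.5
T-score = 50 + 2.4
T-score = 52.4

52.4


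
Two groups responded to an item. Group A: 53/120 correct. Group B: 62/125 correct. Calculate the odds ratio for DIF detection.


Odds_A = 53/67 = 0.791
Odds_B = 62/63 = 0.9841
OR = Odds_A / Odds_B = 0.791 / 0.9841
Exactly, OR = (53 * 63) / (67 * 62) = 3339 / 4154
OR = 0.8038

0.8038


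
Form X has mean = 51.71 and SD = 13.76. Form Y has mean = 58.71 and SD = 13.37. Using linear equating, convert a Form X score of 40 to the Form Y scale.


slope = SD_Y / SD_X = 13.37 / 13.76 ~ 0.9717
intercept = mean_Y - slope * mean_X = 58.71 - (13.37 / 13.76) * 51.71 ~ 8.4656
Y = slope * X + intercept. To avoid rounding drift from the rounded slope/intercept, evaluate the equivalent form Y = mean_Y + SD_Y * (X - mean_X) / SD_X at full precision:
Y = 58.71 + 13.37 * (40 - 51.71) / 13.76
Y = 58.71 - 13.37 * 11.71 / 13.76
Y = 58.71 - 156.5627 / 13.76
Y = 58.71 - 11.3781
Y = 47.3319

47.3319
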